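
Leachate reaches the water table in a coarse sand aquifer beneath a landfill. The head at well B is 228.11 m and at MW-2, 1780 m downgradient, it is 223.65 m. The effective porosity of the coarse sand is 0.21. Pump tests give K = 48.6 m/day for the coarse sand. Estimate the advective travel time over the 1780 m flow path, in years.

8.40

Hydraulic gradient i = (228.11 − 223.65) / 1780 = 4.46 / 1780 = 0.002506.
Darcy flux q = K · i = 48.60 × 0.002506 = 0.1218 m/day.
Seepage velocity v = q / n_e = 0.1218 / 0.21 = 0.5799 m/day.
Travel time t = L / v = 1780 / 0.5799 = 3070 days = 8.404 years.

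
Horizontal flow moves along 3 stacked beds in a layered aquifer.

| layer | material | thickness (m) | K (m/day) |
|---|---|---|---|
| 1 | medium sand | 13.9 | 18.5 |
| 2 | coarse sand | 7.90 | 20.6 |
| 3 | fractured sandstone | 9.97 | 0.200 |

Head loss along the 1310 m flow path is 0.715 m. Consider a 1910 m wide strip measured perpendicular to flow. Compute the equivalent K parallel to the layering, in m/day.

13.3

Flow is parallel to layering, so each bed carries its own Darcy discharge and the transmissivities add.
Σ(K_i·b_i) = 18.5×13.9 + 20.6×7.90 + 0.200×9.97 = 421.9 m²/day.
Total thickness b = 31.77 m, so K_eq = Σ(K_i·b_i)/b = 13.28 m/day.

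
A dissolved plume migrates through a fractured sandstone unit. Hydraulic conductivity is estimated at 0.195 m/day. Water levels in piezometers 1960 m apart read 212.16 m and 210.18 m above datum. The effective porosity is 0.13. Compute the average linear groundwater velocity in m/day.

0.00152

Hydraulic gradient i = (212.16 − 210.18) / 1960 = 1.98 / 1960 = 0.001010.
Darcy flux q = K · i = 0.1950 × 0.001010 = 0.0001970 m/day.
Seepage velocity v = q / n_e = 0.0001970 / 0.13 = 0.001515 m/day.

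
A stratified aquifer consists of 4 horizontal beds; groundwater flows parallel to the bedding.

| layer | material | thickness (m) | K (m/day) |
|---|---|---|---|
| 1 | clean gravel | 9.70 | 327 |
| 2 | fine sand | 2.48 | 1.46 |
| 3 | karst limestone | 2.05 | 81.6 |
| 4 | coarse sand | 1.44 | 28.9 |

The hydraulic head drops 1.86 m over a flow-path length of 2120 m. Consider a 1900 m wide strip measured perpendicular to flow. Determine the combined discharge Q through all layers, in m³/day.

Flow is parallel to layering, so each bed carries its own Darcy discharge and the transmissivities add.
Σ(K_i·b_i) = 327×9.70 + 1.46×2.48 + 81.6×2.05 + 28.9×1.44 = 3384 m²/day.
Hydraulic gradient i = Δh / L = 1.86 / 2120 = 0.0008774.
Q = Σ(K_i·b_i) · W · i = 3384 × 1900 × 0.0008774 = 5642 m³/day.

5640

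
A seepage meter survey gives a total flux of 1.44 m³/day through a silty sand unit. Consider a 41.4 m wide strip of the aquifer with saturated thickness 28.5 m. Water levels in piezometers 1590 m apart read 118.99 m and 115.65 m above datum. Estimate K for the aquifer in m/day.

0.581

Cross-sectional area A = 41.4 × 28.5 = 1180 m².
Hydraulic gradient i = (118.99 − 115.65) / 1590 = 3.34 / 1590 = 0.002101.
From Q = K·A·i, K = Q / (A·i) = 1.44 / (1180 × 0.002101) = 0.5810 m/day.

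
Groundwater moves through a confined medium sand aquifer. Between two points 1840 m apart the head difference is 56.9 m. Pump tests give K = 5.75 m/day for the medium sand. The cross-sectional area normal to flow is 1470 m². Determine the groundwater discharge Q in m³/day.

Hydraulic gradient i = Δh / L = 56.9 / 1840 = 0.03092.
Darcy's law: Q = K · A · i = 5.750 × 1470 × 0.03092 = 261.4 m³/day.

261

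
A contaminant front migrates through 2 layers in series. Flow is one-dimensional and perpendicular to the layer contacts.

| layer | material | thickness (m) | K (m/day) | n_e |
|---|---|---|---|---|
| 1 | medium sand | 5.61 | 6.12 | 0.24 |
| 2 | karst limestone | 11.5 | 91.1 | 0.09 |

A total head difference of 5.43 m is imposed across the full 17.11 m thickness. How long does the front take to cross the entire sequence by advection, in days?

0.457

With flow normal to the layers, continuity requires the same specific discharge q through every layer.
Σ(b_i/K_i) = 5.61/6.12 + 11.5/91.1 = 1.043 d.
q = Δh / Σ(b_i/K_i) = 5.43 / 1.043 = 5.207 m/day.
In each layer the seepage velocity is v_i = q/n_i, so the layer transit time is t_i = b_i·n_i / q:
  layer 1 (medium sand): t_1 = 5.61 × 0.24 / 5.207 = 0.2586 d
  layer 2 (karst limestone): t_2 = 11.5 × 0.09 / 5.207 = 0.1988 d
Total t = Σ t_i = 0.4574 days.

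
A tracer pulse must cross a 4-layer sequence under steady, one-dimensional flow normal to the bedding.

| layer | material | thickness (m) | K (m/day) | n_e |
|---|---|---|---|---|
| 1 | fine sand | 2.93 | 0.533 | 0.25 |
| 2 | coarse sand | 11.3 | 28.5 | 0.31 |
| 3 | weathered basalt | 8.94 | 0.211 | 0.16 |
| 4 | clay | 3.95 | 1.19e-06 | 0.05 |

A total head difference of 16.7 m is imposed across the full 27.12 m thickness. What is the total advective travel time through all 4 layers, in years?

3190

With flow normal to the layers, continuity requires the same specific discharge q through every layer.
Σ(b_i/K_i) = 2.93/0.533 + 11.3/28.5 + 8.94/0.211 + 3.95/1.19e-06 = 3.319e+06 d.
q = Δh / Σ(b_i/K_i) = 16.7 / 3.319e+06 = 5.031e-06 m/day.
In each layer the seepage velocity is v_i = q/n_i, so the layer transit time is t_i = b_i·n_i / q:
  layer 1 (fine sand): t_1 = 2.93 × 0.25 / 5.031e-06 = 1.456e+05 d
  layer 2 (coarse sand): t_2 = 11.3 × 0.31 / 5.031e-06 = 6.963e+05 d
  layer 3 (weathered basalt): t_3 = 8.94 × 0.16 / 5.031e-06 = 2.843e+05 d
  layer 4 (clay): t_4 = 3.95 × 0.05 / 5.031e-06 = 39256 d
Total t = Σ t_i = 1.165e+06 days = 3191 years.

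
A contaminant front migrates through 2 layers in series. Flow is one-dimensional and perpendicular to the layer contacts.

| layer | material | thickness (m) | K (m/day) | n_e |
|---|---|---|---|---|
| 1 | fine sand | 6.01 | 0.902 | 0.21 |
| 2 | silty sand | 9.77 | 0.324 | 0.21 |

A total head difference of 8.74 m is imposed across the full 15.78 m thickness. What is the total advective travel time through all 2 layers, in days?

14.0

With flow normal to the layers, continuity requires the same specific discharge q through every layer.
Σ(b_i/K_i) = 6.01/0.902 + 9.77/0.324 = 36.82 d.
q = Δh / Σ(b_i/K_i) = 8.74 / 36.82 = 0.2374 m/day.
In each layer the seepage velocity is v_i = q/n_i, so the layer transit time is t_i = b_i·n_i / q:
  layer 1 (fine sand): t_1 = 6.01 × 0.21 / 0.2374 = 5.317 d
  layer 2 (silty sand): t_2 = 9.77 × 0.21 / 0.2374 = 8.643 d
Total t = Σ t_i = 13.96 days.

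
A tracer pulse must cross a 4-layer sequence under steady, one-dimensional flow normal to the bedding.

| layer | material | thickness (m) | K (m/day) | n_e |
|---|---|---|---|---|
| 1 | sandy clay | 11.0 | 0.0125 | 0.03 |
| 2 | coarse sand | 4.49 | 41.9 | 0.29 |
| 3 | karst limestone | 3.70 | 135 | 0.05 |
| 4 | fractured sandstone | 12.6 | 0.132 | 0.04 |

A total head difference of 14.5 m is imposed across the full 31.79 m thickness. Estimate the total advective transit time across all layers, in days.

With flow normal to the layers, continuity requires the same specific discharge q through every layer.
Σ(b_i/K_i) = 11.0/0.0125 + 4.49/41.9 + 3.70/135 + 12.6/0.132 = 975.6 d.
q = Δh / Σ(b_i/K_i) = 14.5 / 975.6 = 0.01486 m/day.
In each layer the seepage velocity is v_i = q/n_i, so the layer transit time is t_i = b_i·n_i / q:
  layer 1 (sandy clay): t_1 = 11.0 × 0.03 / 0.01486 = 22.20 d
  layer 2 (coarse sand): t_2 = 4.49 × 0.29 / 0.01486 = 87.61 d
  layer 3 (karst limestone): t_3 = 3.70 × 0.05 / 0.01486 = 12.45 d
  layer 4 (fractured sandstone): t_4 = 12.6 × 0.04 / 0.01486 = 33.91 d
Total t = Σ t_i = 156.2 days.

156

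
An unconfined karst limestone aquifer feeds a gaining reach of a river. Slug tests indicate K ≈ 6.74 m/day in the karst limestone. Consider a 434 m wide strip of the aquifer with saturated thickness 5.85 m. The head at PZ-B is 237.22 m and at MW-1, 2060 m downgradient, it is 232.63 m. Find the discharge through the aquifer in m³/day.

38.1

Cross-sectional area A = 434 × 5.85 = 2539 m².
Hydraulic gradient i = (237.22 − 232.63) / 2060 = 4.59 / 2060 = 0.002228.
Darcy's law: Q = K · A · i = 6.740 × 2539 × 0.002228 = 38.13 m³/day.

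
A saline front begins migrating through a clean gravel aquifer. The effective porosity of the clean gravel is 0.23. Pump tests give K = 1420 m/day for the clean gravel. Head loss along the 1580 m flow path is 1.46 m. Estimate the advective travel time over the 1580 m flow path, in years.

Hydraulic gradient i = Δh / L = 1.46 / 1580 = 0.0009241.
Darcy flux q = K · i = 1420 × 0.0009241 = 1.312 m/day.
Seepage velocity v = q / n_e = 1.312 / 0.23 = 5.705 m/day.
Travel time t = L / v = 1580 / 5.705 = 276.9 days = 0.7582 years.

0.758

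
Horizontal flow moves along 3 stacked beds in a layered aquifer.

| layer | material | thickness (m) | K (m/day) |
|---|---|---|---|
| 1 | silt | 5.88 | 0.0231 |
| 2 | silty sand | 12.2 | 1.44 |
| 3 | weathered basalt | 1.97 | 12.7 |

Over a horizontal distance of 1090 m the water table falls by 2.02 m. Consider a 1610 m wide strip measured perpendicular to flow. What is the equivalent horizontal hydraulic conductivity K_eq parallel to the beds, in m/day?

Flow is parallel to layering, so each bed carries its own Darcy discharge and the transmissivities add.
Σ(K_i·b_i) = 0.0231×5.88 + 1.44×12.2 + 12.7×1.97 = 42.72 m²/day.
Total thickness b = 20.05 m, so K_eq = Σ(K_i·b_i)/b = 2.131 m/day.

2.13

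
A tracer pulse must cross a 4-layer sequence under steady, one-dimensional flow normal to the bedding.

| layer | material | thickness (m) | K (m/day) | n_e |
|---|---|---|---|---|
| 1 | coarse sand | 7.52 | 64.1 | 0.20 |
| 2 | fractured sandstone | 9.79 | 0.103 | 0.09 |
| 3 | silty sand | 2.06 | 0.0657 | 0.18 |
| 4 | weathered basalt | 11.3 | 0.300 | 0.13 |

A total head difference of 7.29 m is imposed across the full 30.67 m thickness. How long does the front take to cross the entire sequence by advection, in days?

With flow normal to the layers, continuity requires the same specific discharge q through every layer.
Σ(b_i/K_i) = 7.52/64.1 + 9.79/0.103 + 2.06/0.0657 + 11.3/0.300 = 164.2 d.
q = Δh / Σ(b_i/K_i) = 7.29 / 164.2 = 0.04440 m/day.
In each layer the seepage velocity is v_i = q/n_i, so the layer transit time is t_i = b_i·n_i / q:
  layer 1 (coarse sand): t_1 = 7.52 × 0.20 / 0.04440 = 33.87 d
  layer 2 (fractured sandstone): t_2 = 9.79 × 0.09 / 0.04440 = 19.84 d
  layer 3 (silty sand): t_3 = 2.06 × 0.18 / 0.04440 = 8.351 d
  layer 4 (weathered basalt): t_4 = 11.3 × 0.13 / 0.04440 = 33.09 d
Total t = Σ t_i = 95.15 days.

95.2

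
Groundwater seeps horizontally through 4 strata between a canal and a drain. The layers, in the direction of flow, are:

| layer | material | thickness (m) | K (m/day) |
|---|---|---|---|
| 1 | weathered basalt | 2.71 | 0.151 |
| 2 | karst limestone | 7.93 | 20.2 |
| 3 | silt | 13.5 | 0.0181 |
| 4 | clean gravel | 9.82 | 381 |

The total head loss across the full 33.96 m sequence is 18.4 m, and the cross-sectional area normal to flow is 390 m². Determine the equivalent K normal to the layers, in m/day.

0.0444

Flow is perpendicular to layering, so the layers act in series and the equivalent K is the thickness-weighted harmonic mean.
Total thickness L = 2.71 + 7.93 + 13.5 + 9.82 = 33.96 m.
Σ(b_i/K_i) = 2.71/0.151 + 7.93/20.2 + 13.5/0.0181 + 9.82/381 = 764.2 d.
K_eq = L / Σ(b_i/K_i) = 33.96 / 764.2 = 0.04444 m/day.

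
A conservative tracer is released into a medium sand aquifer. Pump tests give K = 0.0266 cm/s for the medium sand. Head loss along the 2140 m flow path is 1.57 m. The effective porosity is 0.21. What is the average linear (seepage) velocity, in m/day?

0.0803

Convert K: 0.0266 cm/s × 864 = 22.98 m/day.
Hydraulic gradient i = Δh / L = 1.57 / 2140 = 0.0007336.
Darcy flux q = K · i = 22.98 × 0.0007336 = 0.01686 m/day.
Seepage velocity v = q / n_e = 0.01686 / 0.21 = 0.08029 m/day.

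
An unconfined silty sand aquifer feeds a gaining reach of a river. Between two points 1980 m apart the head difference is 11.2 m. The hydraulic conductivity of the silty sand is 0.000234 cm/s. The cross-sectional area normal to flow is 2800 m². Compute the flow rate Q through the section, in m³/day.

Convert K: 0.000234 cm/s × 864 = 0.2022 m/day.
Hydraulic gradient i = Δh / L = 11.2 / 1980 = 0.005657.
Darcy's law: Q = K · A · i = 0.2022 × 2800 × 0.005657 = 3.202 m³/day.

3.20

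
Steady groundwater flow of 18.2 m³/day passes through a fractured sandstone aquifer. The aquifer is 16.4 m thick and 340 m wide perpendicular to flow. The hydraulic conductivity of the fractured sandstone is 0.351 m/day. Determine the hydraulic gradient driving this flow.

Cross-sectional area A = 340 × 16.4 = 5576 m².
From Q = K·A·i, i = Q / (K·A) = 18.2 / (0.3510 × 5576) = 0.009299.

0.00930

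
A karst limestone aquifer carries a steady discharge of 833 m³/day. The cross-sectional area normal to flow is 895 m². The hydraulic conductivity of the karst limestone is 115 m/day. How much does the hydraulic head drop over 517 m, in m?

4.18

From Q = K·A·i, i = Q / (K·A) = 833 / (115.0 × 895.0) = 0.008093.
Head loss Δh = i · L = 0.008093 × 517 = 4.184 m.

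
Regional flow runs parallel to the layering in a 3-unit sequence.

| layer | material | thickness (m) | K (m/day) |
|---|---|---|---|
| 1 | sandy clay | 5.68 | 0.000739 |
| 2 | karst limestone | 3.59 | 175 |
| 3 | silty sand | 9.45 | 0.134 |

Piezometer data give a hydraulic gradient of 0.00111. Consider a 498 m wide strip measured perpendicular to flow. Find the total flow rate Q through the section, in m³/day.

Flow is parallel to layering, so each bed carries its own Darcy discharge and the transmissivities add.
Σ(K_i·b_i) = 0.000739×5.68 + 175×3.59 + 0.134×9.45 = 629.5 m²/day.
Hydraulic gradient i = 0.00111.
Q = Σ(K_i·b_i) · W · i = 629.5 × 498 × 0.001110 = 348.0 m³/day.

348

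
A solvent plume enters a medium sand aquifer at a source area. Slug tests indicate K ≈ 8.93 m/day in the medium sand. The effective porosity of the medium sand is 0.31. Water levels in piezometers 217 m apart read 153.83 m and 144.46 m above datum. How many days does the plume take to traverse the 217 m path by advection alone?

174

Hydraulic gradient i = (153.83 − 144.46) / 217 = 9.37 / 217 = 0.04318.
Darcy flux q = K · i = 8.930 × 0.04318 = 0.3856 m/day.
Seepage velocity v = q / n_e = 0.3856 / 0.31 = 1.244 m/day.
Travel time t = L / v = 217 / 1.244 = 174.5 days.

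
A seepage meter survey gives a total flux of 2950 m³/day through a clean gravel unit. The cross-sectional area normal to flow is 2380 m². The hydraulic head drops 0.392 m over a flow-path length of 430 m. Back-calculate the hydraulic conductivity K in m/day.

1360

Hydraulic gradient i = Δh / L = 0.392 / 430 = 0.0009116.
From Q = K·A·i, K = Q / (A·i) = 2950 / (2380 × 0.0009116) = 1360 m/day.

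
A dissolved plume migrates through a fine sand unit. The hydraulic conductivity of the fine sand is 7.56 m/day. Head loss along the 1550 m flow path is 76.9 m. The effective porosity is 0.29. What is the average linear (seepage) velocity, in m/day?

1.29

Hydraulic gradient i = Δh / L = 76.9 / 1550 = 0.04961.
Darcy flux q = K · i = 7.560 × 0.04961 = 0.3751 m/day.
Seepage velocity v = q / n_e = 0.3751 / 0.29 = 1.293 m/day.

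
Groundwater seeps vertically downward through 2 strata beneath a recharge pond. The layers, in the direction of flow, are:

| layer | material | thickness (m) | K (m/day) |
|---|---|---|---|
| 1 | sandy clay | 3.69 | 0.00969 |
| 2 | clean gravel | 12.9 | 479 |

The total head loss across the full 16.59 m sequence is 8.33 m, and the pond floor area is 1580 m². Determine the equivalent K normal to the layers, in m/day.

0.0436

Flow is perpendicular to layering, so the layers act in series and the equivalent K is the thickness-weighted harmonic mean.
Total thickness L = 3.69 + 12.9 = 16.59 m.
Σ(b_i/K_i) = 3.69/0.00969 + 12.9/479 = 380.8 d.
K_eq = L / Σ(b_i/K_i) = 16.59 / 380.8 = 0.04356 m/day.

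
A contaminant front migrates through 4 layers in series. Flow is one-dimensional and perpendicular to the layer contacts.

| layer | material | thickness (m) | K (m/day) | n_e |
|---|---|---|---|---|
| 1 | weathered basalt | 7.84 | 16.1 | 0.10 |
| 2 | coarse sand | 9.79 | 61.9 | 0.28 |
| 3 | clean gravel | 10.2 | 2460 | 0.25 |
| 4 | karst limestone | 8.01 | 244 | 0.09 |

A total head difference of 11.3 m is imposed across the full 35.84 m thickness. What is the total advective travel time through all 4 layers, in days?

With flow normal to the layers, continuity requires the same specific discharge q through every layer.
Σ(b_i/K_i) = 7.84/16.1 + 9.79/61.9 + 10.2/2460 + 8.01/244 = 0.6821 d.
q = Δh / Σ(b_i/K_i) = 11.3 / 0.6821 = 16.57 m/day.
In each layer the seepage velocity is v_i = q/n_i, so the layer transit time is t_i = b_i·n_i / q:
  layer 1 (weathered basalt): t_1 = 7.84 × 0.10 / 16.57 = 0.04732 d
  layer 2 (coarse sand): t_2 = 9.79 × 0.28 / 16.57 = 0.1655 d
  layer 3 (clean gravel): t_3 = 10.2 × 0.25 / 16.57 = 0.1539 d
  layer 4 (karst limestone): t_4 = 8.01 × 0.09 / 16.57 = 0.04351 d
Total t = Σ t_i = 0.4102 days.

0.410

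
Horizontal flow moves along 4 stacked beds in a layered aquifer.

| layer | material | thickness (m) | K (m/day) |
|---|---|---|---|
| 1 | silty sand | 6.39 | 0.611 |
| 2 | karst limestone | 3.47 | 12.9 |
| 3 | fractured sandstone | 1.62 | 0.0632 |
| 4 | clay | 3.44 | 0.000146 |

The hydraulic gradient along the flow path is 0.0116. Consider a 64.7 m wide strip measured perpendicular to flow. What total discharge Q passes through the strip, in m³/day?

Flow is parallel to layering, so each bed carries its own Darcy discharge and the transmissivities add.
Σ(K_i·b_i) = 0.611×6.39 + 12.9×3.47 + 0.0632×1.62 + 0.000146×3.44 = 48.77 m²/day.
Hydraulic gradient i = 0.0116.
Q = Σ(K_i·b_i) · W · i = 48.77 × 64.7 × 0.01160 = 36.60 m³/day.

36.6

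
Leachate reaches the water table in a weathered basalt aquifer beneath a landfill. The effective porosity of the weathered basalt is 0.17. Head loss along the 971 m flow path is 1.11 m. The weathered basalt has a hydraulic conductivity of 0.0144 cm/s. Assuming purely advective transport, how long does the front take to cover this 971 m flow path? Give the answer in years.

31.8

Convert K: 0.0144 cm/s × 864 = 12.44 m/day.
Hydraulic gradient i = Δh / L = 1.11 / 971 = 0.001143.
Darcy flux q = K · i = 12.44 × 0.001143 = 0.01422 m/day.
Seepage velocity v = q / n_e = 0.01422 / 0.17 = 0.08366 m/day.
Travel time t = L / v = 971 / 0.08366 = 11606 days = 31.78 years.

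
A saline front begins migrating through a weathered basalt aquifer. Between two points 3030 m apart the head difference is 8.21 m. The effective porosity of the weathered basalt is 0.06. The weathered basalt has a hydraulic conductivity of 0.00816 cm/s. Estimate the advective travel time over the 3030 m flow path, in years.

26.1

Convert K: 0.00816 cm/s × 864 = 7.050 m/day.
Hydraulic gradient i = Δh / L = 8.21 / 3030 = 0.002710.
Darcy flux q = K · i = 7.050 × 0.002710 = 0.01910 m/day.
Seepage velocity v = q / n_e = 0.01910 / 0.06 = 0.3184 m/day.
Travel time t = L / v = 3030 / 0.3184 = 9517 days = 26.06 years.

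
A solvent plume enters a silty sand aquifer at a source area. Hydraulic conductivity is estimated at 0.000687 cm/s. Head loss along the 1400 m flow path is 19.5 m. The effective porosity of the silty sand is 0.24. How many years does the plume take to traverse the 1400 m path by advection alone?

111

Convert K: 0.000687 cm/s × 864 = 0.5936 m/day.
Hydraulic gradient i = Δh / L = 19.5 / 1400 = 0.01393.
Darcy flux q = K · i = 0.5936 × 0.01393 = 0.008268 m/day.
Seepage velocity v = q / n_e = 0.008268 / 0.24 = 0.03445 m/day.
Travel time t = L / v = 1400 / 0.03445 = 40641 days = 111.3 years.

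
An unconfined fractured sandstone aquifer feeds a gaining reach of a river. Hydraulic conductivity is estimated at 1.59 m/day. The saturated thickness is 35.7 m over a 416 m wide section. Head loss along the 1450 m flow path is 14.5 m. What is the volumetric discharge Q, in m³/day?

236

Cross-sectional area A = 416 × 35.7 = 14851 m².
Hydraulic gradient i = Δh / L = 14.5 / 1450 = 0.01000.
Darcy's law: Q = K · A · i = 1.590 × 14851 × 0.01000 = 236.1 m³/day.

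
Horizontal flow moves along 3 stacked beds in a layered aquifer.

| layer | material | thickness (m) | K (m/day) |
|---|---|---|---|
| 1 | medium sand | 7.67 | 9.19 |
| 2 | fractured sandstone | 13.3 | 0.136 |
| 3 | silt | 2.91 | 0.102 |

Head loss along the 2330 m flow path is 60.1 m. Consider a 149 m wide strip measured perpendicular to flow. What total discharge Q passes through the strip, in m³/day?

Flow is parallel to layering, so each bed carries its own Darcy discharge and the transmissivities add.
Σ(K_i·b_i) = 9.19×7.67 + 0.136×13.3 + 0.102×2.91 = 72.59 m²/day.
Hydraulic gradient i = Δh / L = 60.1 / 2330 = 0.02579.
Q = Σ(K_i·b_i) · W · i = 72.59 × 149 × 0.02579 = 279.0 m³/day.

279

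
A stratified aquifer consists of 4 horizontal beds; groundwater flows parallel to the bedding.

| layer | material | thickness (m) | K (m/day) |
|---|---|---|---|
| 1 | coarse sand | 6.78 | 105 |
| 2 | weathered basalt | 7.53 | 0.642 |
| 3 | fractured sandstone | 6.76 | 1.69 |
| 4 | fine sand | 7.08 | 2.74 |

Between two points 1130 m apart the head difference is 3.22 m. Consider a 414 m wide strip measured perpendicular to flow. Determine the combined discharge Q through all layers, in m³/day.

Flow is parallel to layering, so each bed carries its own Darcy discharge and the transmissivities add.
Σ(K_i·b_i) = 105×6.78 + 0.642×7.53 + 1.69×6.76 + 2.74×7.08 = 747.6 m²/day.
Hydraulic gradient i = Δh / L = 3.22 / 1130 = 0.002850.
Q = Σ(K_i·b_i) · W · i = 747.6 × 414 × 0.002850 = 881.9 m³/day.

882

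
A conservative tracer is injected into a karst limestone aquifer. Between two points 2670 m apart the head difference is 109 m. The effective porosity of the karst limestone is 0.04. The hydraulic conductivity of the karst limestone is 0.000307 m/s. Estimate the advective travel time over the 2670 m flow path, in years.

Convert K: 0.000307 m/s × 86400 = 26.52 m/day.
Hydraulic gradient i = Δh / L = 109 / 2670 = 0.04082.
Darcy flux q = K · i = 26.52 × 0.04082 = 1.083 m/day.
Seepage velocity v = q / n_e = 1.083 / 0.04 = 27.07 m/day.
Travel time t = L / v = 2670 / 27.07 = 98.63 days = 0.2700 years.

0.270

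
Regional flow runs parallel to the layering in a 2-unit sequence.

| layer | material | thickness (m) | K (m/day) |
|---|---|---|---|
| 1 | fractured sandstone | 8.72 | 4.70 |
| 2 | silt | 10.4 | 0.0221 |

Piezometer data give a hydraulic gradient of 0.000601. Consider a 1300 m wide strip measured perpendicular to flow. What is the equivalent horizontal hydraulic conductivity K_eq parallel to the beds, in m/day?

Flow is parallel to layering, so each bed carries its own Darcy discharge and the transmissivities add.
Σ(K_i·b_i) = 4.70×8.72 + 0.0221×10.4 = 41.21 m²/day.
Total thickness b = 19.12 m, so K_eq = Σ(K_i·b_i)/b = 2.156 m/day.

2.16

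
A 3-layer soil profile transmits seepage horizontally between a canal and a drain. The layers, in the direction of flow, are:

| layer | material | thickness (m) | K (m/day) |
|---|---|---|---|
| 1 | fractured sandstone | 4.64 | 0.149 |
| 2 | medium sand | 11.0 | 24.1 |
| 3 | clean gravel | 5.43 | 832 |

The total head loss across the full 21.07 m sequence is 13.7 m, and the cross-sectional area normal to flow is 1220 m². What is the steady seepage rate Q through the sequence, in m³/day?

529

Flow is perpendicular to layering, so the layers act in series and the equivalent K is the thickness-weighted harmonic mean.
Total thickness L = 4.64 + 11.0 + 5.43 = 21.07 m.
Σ(b_i/K_i) = 4.64/0.149 + 11.0/24.1 + 5.43/832 = 31.60 d.
K_eq = L / Σ(b_i/K_i) = 21.07 / 31.60 = 0.6667 m/day.
Q = K_eq · A · (Δh/L) = 0.6667 × 1220 × (13.7/21.07) = 528.9 m³/day.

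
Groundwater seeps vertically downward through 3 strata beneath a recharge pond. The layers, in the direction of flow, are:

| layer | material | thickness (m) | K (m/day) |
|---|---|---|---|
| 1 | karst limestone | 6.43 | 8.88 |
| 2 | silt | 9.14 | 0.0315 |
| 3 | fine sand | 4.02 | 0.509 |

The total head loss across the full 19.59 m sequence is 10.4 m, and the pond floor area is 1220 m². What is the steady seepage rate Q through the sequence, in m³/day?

42.5

Flow is perpendicular to layering, so the layers act in series and the equivalent K is the thickness-weighted harmonic mean.
Total thickness L = 6.43 + 9.14 + 4.02 = 19.59 m.
Σ(b_i/K_i) = 6.43/8.88 + 9.14/0.0315 + 4.02/0.509 = 298.8 d.
K_eq = L / Σ(b_i/K_i) = 19.59 / 298.8 = 0.06557 m/day.
Q = K_eq · A · (Δh/L) = 0.06557 × 1220 × (10.4/19.59) = 42.47 m³/day.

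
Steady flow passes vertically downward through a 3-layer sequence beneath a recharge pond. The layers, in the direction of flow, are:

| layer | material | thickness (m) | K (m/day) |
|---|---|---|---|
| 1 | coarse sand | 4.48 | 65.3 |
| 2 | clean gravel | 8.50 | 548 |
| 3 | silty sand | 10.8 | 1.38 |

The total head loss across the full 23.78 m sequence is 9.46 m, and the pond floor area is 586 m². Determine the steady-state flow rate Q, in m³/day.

701

Flow is perpendicular to layering, so the layers act in series and the equivalent K is the thickness-weighted harmonic mean.
Total thickness L = 4.48 + 8.50 + 10.8 = 23.78 m.
Σ(b_i/K_i) = 4.48/65.3 + 8.50/548 + 10.8/1.38 = 7.910 d.
K_eq = L / Σ(b_i/K_i) = 23.78 / 7.910 = 3.006 m/day.
Q = K_eq · A · (Δh/L) = 3.006 × 586 × (9.46/23.78) = 700.8 m³/day.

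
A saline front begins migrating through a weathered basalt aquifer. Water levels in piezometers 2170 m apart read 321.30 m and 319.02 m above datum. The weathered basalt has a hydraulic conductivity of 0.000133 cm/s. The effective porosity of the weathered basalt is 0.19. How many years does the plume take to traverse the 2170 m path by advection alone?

Convert K: 0.000133 cm/s × 864 = 0.1149 m/day.
Hydraulic gradient i = (321.30 − 319.02) / 2170 = 2.28 / 2170 = 0.001051.
Darcy flux q = K · i = 0.1149 × 0.001051 = 0.0001207 m/day.
Seepage velocity v = q / n_e = 0.0001207 / 0.19 = 0.0006355 m/day.
Travel time t = L / v = 2170 / 0.0006355 = 3.415e+06 days = 9349 years.

9350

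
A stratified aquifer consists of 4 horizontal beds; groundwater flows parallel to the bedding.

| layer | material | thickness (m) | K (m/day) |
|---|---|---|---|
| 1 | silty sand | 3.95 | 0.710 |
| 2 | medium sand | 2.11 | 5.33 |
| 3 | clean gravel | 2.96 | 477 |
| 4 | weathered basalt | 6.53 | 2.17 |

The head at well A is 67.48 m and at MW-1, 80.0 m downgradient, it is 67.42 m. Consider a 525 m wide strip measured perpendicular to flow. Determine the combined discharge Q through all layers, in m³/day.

Flow is parallel to layering, so each bed carries its own Darcy discharge and the transmissivities add.
Σ(K_i·b_i) = 0.710×3.95 + 5.33×2.11 + 477×2.96 + 2.17×6.53 = 1440 m²/day.
Hydraulic gradient i = (67.48 − 67.42) / 80.0 = 0.06 / 80.0 = 0.0007500.
Q = Σ(K_i·b_i) · W · i = 1440 × 525 × 0.0007500 = 567.1 m³/day.

567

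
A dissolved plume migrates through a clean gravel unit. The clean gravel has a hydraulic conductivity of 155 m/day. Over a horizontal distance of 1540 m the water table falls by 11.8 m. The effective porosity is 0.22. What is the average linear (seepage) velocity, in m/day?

5.40

Hydraulic gradient i = Δh / L = 11.8 / 1540 = 0.007662.
Darcy flux q = K · i = 155.0 × 0.007662 = 1.188 m/day.
Seepage velocity v = q / n_e = 1.188 / 0.22 = 5.398 m/day.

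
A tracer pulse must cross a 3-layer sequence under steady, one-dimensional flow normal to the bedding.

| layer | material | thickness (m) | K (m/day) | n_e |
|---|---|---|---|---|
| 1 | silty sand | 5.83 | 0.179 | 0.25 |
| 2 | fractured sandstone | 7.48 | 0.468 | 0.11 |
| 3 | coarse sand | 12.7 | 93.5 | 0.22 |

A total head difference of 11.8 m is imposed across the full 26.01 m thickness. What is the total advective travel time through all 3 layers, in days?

20.9

With flow normal to the layers, continuity requires the same specific discharge q through every layer.
Σ(b_i/K_i) = 5.83/0.179 + 7.48/0.468 + 12.7/93.5 = 48.69 d.
q = Δh / Σ(b_i/K_i) = 11.8 / 48.69 = 0.2424 m/day.
In each layer the seepage velocity is v_i = q/n_i, so the layer transit time is t_i = b_i·n_i / q:
  layer 1 (silty sand): t_1 = 5.83 × 0.25 / 0.2424 = 6.014 d
  layer 2 (fractured sandstone): t_2 = 7.48 × 0.11 / 0.2424 = 3.395 d
  layer 3 (coarse sand): t_3 = 12.7 × 0.22 / 0.2424 = 11.53 d
Total t = Σ t_i = 20.94 days.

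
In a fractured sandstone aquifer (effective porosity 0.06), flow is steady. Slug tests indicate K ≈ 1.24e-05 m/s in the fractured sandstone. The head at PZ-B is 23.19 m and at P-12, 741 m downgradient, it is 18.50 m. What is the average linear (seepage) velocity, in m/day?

0.113

Convert K: 1.24e-05 m/s × 86400 = 1.071 m/day.
Hydraulic gradient i = (23.19 − 18.50) / 741 = 4.69 / 741 = 0.006329.
Darcy flux q = K · i = 1.071 × 0.006329 = 0.006781 m/day.
Seepage velocity v = q / n_e = 0.006781 / 0.06 = 0.1130 m/day.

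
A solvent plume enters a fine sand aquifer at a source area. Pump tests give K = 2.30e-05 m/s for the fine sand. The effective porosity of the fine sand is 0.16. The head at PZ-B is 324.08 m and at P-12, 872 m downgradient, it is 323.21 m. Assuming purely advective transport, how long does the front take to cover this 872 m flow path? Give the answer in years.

Convert K: 2.30e-05 m/s × 86400 = 1.987 m/day.
Hydraulic gradient i = (324.08 − 323.21) / 872 = 0.87 / 872 = 0.0009977.
Darcy flux q = K · i = 1.987 × 0.0009977 = 0.001983 m/day.
Seepage velocity v = q / n_e = 0.001983 / 0.16 = 0.01239 m/day.
Travel time t = L / v = 872 / 0.01239 = 70371 days = 192.7 years.

193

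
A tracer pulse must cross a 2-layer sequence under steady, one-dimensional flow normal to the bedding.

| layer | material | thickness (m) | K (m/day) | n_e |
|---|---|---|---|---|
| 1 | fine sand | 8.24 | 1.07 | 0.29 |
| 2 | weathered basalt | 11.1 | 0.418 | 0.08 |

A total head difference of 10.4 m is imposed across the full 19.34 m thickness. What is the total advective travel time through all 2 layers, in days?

With flow normal to the layers, continuity requires the same specific discharge q through every layer.
Σ(b_i/K_i) = 8.24/1.07 + 11.1/0.418 = 34.26 d.
q = Δh / Σ(b_i/K_i) = 10.4 / 34.26 = 0.3036 m/day.
In each layer the seepage velocity is v_i = q/n_i, so the layer transit time is t_i = b_i·n_i / q:
  layer 1 (fine sand): t_1 = 8.24 × 0.29 / 0.3036 = 7.871 d
  layer 2 (weathered basalt): t_2 = 11.1 × 0.08 / 0.3036 = 2.925 d
Total t = Σ t_i = 10.80 days.

10.8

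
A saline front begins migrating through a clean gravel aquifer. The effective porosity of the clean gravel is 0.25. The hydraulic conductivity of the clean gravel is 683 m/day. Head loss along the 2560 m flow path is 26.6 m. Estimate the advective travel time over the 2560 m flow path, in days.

Hydraulic gradient i = Δh / L = 26.6 / 2560 = 0.01039.
Darcy flux q = K · i = 683.0 × 0.01039 = 7.097 m/day.
Seepage velocity v = q / n_e = 7.097 / 0.25 = 28.39 m/day.
Travel time t = L / v = 2560 / 28.39 = 90.18 days.

90.2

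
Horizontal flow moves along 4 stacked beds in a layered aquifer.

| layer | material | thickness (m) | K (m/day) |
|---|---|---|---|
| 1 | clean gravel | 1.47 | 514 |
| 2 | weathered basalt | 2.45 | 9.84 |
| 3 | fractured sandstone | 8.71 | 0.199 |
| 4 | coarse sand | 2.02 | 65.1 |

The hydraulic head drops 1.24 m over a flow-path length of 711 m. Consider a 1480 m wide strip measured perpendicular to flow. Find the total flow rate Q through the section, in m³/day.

Flow is parallel to layering, so each bed carries its own Darcy discharge and the transmissivities add.
Σ(K_i·b_i) = 514×1.47 + 9.84×2.45 + 0.199×8.71 + 65.1×2.02 = 912.9 m²/day.
Hydraulic gradient i = Δh / L = 1.24 / 711 = 0.001744.
Q = Σ(K_i·b_i) · W · i = 912.9 × 1480 × 0.001744 = 2356 m³/day.

2360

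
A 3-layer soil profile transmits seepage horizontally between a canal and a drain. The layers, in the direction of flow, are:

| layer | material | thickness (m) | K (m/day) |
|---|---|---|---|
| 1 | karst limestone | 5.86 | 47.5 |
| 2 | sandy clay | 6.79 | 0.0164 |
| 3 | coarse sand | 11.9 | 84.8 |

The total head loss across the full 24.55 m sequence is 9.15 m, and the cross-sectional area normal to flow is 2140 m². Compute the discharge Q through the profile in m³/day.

47.3

Flow is perpendicular to layering, so the layers act in series and the equivalent K is the thickness-weighted harmonic mean.
Total thickness L = 5.86 + 6.79 + 11.9 = 24.55 m.
Σ(b_i/K_i) = 5.86/47.5 + 6.79/0.0164 + 11.9/84.8 = 414.3 d.
K_eq = L / Σ(b_i/K_i) = 24.55 / 414.3 = 0.05926 m/day.
Q = K_eq · A · (Δh/L) = 0.05926 × 2140 × (9.15/24.55) = 47.26 m³/day.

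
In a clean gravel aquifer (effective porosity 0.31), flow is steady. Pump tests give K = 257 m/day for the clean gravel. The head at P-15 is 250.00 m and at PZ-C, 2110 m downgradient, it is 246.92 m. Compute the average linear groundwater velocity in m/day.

1.21

Hydraulic gradient i = (250.00 − 246.92) / 2110 = 3.08 / 2110 = 0.001460.
Darcy flux q = K · i = 257.0 × 0.001460 = 0.3751 m/day.
Seepage velocity v = q / n_e = 0.3751 / 0.31 = 1.210 m/day.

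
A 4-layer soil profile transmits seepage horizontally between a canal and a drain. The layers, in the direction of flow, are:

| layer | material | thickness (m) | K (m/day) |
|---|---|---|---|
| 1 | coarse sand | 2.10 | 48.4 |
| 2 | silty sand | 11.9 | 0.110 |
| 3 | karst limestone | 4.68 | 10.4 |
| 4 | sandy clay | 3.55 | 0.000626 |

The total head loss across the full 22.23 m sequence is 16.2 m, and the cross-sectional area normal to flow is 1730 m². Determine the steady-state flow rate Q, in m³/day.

Flow is perpendicular to layering, so the layers act in series and the equivalent K is the thickness-weighted harmonic mean.
Total thickness L = 2.10 + 11.9 + 4.68 + 3.55 = 22.23 m.
Σ(b_i/K_i) = 2.10/48.4 + 11.9/0.110 + 4.68/10.4 + 3.55/0.000626 = 5780 d.
K_eq = L / Σ(b_i/K_i) = 22.23 / 5780 = 0.003846 m/day.
Q = K_eq · A · (Δh/L) = 0.003846 × 1730 × (16.2/22.23) = 4.849 m³/day.

4.85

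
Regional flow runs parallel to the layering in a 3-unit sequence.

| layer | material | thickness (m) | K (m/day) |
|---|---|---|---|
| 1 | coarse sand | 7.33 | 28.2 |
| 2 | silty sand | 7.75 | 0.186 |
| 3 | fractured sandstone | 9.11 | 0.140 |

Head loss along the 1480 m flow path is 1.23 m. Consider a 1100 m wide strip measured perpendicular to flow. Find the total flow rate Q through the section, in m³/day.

Flow is parallel to layering, so each bed carries its own Darcy discharge and the transmissivities add.
Σ(K_i·b_i) = 28.2×7.33 + 0.186×7.75 + 0.140×9.11 = 209.4 m²/day.
Hydraulic gradient i = Δh / L = 1.23 / 1480 = 0.0008311.
Q = Σ(K_i·b_i) · W · i = 209.4 × 1100 × 0.0008311 = 191.5 m³/day.

191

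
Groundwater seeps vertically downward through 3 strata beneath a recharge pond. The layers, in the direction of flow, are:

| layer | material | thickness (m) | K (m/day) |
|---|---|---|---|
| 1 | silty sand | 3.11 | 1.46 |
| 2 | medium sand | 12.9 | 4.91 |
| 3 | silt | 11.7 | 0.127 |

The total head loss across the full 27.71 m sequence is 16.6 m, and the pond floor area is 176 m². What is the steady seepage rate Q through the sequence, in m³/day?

Flow is perpendicular to layering, so the layers act in series and the equivalent K is the thickness-weighted harmonic mean.
Total thickness L = 3.11 + 12.9 + 11.7 = 27.71 m.
Σ(b_i/K_i) = 3.11/1.46 + 12.9/4.91 + 11.7/0.127 = 96.88 d.
K_eq = L / Σ(b_i/K_i) = 27.71 / 96.88 = 0.2860 m/day.
Q = K_eq · A · (Δh/L) = 0.2860 × 176 × (16.6/27.71) = 30.16 m³/day.

30.2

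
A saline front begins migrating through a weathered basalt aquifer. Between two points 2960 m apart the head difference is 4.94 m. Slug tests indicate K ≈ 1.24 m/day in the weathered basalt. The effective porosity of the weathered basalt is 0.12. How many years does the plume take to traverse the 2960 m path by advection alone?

Hydraulic gradient i = Δh / L = 4.94 / 2960 = 0.001669.
Darcy flux q = K · i = 1.240 × 0.001669 = 0.002069 m/day.
Seepage velocity v = q / n_e = 0.002069 / 0.12 = 0.01725 m/day.
Travel time t = L / v = 2960 / 0.01725 = 1.716e+05 days = 469.9 years.

470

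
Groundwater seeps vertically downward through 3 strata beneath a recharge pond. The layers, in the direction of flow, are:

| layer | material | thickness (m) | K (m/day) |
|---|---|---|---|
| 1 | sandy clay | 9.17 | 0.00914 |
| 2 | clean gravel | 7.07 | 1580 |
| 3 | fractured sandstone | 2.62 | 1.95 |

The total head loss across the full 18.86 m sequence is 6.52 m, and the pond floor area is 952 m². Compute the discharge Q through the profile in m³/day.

6.18

Flow is perpendicular to layering, so the layers act in series and the equivalent K is the thickness-weighted harmonic mean.
Total thickness L = 9.17 + 7.07 + 2.62 = 18.86 m.
Σ(b_i/K_i) = 9.17/0.00914 + 7.07/1580 + 2.62/1.95 = 1005 d.
K_eq = L / Σ(b_i/K_i) = 18.86 / 1005 = 0.01877 m/day.
Q = K_eq · A · (Δh/L) = 0.01877 × 952 × (6.52/18.86) = 6.178 m³/day.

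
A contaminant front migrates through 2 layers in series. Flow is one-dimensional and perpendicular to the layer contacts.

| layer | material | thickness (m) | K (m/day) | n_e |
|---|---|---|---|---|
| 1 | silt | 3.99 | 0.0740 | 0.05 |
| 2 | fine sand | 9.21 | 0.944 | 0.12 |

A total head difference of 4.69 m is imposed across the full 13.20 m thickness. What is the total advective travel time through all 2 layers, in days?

17.7

With flow normal to the layers, continuity requires the same specific discharge q through every layer.
Σ(b_i/K_i) = 3.99/0.0740 + 9.21/0.944 = 63.68 d.
q = Δh / Σ(b_i/K_i) = 4.69 / 63.68 = 0.07365 m/day.
In each layer the seepage velocity is v_i = q/n_i, so the layer transit time is t_i = b_i·n_i / q:
  layer 1 (silt): t_1 = 3.99 × 0.05 / 0.07365 = 2.709 d
  layer 2 (fine sand): t_2 = 9.21 × 0.12 / 0.07365 = 15.01 d
Total t = Σ t_i = 17.71 days.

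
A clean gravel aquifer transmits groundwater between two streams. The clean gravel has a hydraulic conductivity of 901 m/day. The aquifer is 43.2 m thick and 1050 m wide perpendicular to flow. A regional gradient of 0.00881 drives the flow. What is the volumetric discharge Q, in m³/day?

Cross-sectional area A = 1050 × 43.2 = 45360 m².
Hydraulic gradient i = 0.00881.
Darcy's law: Q = K · A · i = 901.0 × 45360 × 0.008810 = 3.601e+05 m³/day.

360000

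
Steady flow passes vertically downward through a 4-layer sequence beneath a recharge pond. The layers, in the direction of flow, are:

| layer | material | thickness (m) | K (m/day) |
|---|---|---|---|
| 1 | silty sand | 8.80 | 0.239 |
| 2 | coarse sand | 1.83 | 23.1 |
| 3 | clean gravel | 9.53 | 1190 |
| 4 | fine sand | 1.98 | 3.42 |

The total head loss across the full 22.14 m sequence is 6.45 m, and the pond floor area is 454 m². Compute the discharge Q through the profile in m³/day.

Flow is perpendicular to layering, so the layers act in series and the equivalent K is the thickness-weighted harmonic mean.
Total thickness L = 8.80 + 1.83 + 9.53 + 1.98 = 22.14 m.
Σ(b_i/K_i) = 8.80/0.239 + 1.83/23.1 + 9.53/1190 + 1.98/3.42 = 37.49 d.
K_eq = L / Σ(b_i/K_i) = 22.14 / 37.49 = 0.5906 m/day.
Q = K_eq · A · (Δh/L) = 0.5906 × 454 × (6.45/22.14) = 78.12 m³/day.

78.1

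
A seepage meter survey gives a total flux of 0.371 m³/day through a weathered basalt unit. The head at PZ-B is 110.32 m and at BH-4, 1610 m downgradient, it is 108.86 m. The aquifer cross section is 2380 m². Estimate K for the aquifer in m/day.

Hydraulic gradient i = (110.32 − 108.86) / 1610 = 1.46 / 1610 = 0.0009068.
From Q = K·A·i, K = Q / (A·i) = 0.371 / (2380 × 0.0009068) = 0.1719 m/day.

0.172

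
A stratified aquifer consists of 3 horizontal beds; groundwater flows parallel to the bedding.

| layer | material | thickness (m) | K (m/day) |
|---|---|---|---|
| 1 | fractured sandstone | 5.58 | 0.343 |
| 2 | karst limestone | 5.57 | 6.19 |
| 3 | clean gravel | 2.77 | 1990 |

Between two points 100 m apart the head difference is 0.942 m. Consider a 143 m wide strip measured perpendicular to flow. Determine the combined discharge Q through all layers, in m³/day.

Flow is parallel to layering, so each bed carries its own Darcy discharge and the transmissivities add.
Σ(K_i·b_i) = 0.343×5.58 + 6.19×5.57 + 1990×2.77 = 5549 m²/day.
Hydraulic gradient i = Δh / L = 0.942 / 100 = 0.009420.
Q = Σ(K_i·b_i) · W · i = 5549 × 143 × 0.009420 = 7474 m³/day.

7470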